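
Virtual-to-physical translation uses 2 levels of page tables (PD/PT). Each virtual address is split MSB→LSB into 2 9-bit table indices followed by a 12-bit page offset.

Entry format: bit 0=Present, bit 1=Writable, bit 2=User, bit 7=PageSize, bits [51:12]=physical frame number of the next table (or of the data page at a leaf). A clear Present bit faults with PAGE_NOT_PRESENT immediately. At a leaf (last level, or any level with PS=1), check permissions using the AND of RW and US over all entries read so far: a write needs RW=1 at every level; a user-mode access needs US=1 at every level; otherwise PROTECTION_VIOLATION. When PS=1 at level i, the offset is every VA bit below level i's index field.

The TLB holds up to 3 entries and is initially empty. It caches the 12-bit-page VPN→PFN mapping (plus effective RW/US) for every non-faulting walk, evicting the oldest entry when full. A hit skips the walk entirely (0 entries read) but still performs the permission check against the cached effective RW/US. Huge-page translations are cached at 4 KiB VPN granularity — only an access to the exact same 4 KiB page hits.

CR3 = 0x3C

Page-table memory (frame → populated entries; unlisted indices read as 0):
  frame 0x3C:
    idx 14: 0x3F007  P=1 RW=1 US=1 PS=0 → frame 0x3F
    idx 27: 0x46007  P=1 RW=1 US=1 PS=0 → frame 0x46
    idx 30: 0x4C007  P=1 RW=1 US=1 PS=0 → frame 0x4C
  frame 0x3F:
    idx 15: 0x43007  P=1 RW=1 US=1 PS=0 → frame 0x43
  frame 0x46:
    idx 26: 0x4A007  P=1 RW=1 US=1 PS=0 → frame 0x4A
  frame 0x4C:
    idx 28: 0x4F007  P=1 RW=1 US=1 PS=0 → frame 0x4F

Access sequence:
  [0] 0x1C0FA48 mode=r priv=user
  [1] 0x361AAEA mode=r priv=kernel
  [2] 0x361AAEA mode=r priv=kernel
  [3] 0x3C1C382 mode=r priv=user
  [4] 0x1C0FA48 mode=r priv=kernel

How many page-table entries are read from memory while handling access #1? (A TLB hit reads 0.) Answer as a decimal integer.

Walk each access:
#0 VA=0x1C0FA48 (r,user):
  lvl0: tbl 0x3C, slot 14 ⇒ 0x3F007 (P1/RW1/US1/PS0)
  lvl1: tbl 0x3F, slot 15 ⇒ 0x43007 (P1/RW1/US1/PS0)
  ✓ 0x43A48  — 2 lookups
#1 VA=0x361AAEA (r,kernel):
  lvl0: tbl 0x3C, slot 27 ⇒ 0x46007 (P1/RW1/US1/PS0)
  lvl1: tbl 0x46, slot 26 ⇒ 0x4A007 (P1/RW1/US1/PS0)
  ✓ 0x4AAEA  — 2 lookups
#2 VA=0x361AAEA (r,kernel):
  TLB hit vpn=0x361A → PA=0x4AAEA
#3 VA=0x3C1C382 (r,user):
  lvl0: tbl 0x3C, slot 30 ⇒ 0x4C007 (P1/RW1/US1/PS0)
  lvl1: tbl 0x4C, slot 28 ⇒ 0x4F007 (P1/RW1/US1/PS0)
  ✓ 0x4F382  — 2 lookups
#4 VA=0x1C0FA48 (r,kernel):
  TLB hit vpn=0x1C0F → PA=0x43A48

Entries read for #1: 2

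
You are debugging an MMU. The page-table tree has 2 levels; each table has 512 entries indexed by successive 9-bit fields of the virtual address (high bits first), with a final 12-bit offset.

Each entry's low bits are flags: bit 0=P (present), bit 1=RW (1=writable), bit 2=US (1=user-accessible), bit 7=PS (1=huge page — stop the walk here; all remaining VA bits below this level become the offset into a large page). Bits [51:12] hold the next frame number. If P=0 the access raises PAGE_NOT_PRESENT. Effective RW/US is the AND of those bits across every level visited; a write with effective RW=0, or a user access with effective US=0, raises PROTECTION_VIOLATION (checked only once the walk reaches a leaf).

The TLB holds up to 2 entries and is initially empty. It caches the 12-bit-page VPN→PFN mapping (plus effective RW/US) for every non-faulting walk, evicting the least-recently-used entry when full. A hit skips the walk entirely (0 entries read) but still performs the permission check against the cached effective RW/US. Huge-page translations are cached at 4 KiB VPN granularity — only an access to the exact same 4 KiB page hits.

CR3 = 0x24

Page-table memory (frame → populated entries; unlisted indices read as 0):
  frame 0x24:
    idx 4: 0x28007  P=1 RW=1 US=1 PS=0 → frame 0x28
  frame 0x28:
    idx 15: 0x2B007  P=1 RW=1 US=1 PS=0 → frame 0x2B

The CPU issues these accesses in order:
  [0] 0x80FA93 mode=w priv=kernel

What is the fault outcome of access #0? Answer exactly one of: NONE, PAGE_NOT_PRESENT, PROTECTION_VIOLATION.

Trace:
#0 VA=0x80FA93 (w,kernel):
  L0: frame=0x24 idx=4 entry=0x28007 [P=1 RW=1 US=1 PS=0]
  L1: frame=0x28 idx=15 entry=0x2B007 [P=1 RW=1 US=1 PS=0]
  → PA=0x2BA93  (2 entries read)

Access #0 fault: NONE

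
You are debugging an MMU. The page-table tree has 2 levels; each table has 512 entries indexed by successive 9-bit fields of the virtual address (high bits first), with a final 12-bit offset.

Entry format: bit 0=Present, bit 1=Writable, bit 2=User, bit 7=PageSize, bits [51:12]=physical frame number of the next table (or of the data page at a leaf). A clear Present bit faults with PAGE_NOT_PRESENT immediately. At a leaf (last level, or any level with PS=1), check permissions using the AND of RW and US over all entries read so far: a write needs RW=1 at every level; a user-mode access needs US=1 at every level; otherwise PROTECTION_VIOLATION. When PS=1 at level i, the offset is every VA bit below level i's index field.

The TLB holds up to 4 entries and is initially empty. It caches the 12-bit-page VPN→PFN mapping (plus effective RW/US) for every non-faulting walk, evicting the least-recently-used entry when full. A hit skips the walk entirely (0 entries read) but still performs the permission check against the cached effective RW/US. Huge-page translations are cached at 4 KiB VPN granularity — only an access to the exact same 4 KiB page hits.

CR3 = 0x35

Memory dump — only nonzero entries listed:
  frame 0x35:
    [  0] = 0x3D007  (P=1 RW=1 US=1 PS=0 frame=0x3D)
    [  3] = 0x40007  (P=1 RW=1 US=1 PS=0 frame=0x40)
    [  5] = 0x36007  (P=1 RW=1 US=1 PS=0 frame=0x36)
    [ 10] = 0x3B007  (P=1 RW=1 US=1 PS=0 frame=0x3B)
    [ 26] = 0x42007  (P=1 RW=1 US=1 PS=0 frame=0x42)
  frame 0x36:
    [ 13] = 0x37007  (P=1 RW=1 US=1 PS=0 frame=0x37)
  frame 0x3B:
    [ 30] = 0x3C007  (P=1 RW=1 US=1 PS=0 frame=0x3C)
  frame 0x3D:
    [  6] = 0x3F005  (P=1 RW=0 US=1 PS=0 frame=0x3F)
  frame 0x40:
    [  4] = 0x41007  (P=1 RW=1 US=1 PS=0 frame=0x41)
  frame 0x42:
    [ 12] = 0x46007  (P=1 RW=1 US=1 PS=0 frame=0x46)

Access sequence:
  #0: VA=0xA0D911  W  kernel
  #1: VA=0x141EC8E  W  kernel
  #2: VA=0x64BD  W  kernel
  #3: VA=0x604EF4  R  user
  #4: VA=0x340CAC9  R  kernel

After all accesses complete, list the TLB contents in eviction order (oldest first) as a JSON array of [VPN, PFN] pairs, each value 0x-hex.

Per-access translation:
#0 VA=0xA0D911 (w,kernel):
  lvl0: tbl 0x35, slot 5 ⇒ 0x36007 (P1/RW1/US1/PS0)
  lvl1: tbl 0x36, slot 13 ⇒ 0x37007 (P1/RW1/US1/PS0)
  ✓ 0x37911  — 2 lookups
#1 VA=0x141EC8E (w,kernel):
  lvl0: tbl 0x35, slot 10 ⇒ 0x3B007 (P1/RW1/US1/PS0)
  lvl1: tbl 0x3B, slot 30 ⇒ 0x3C007 (P1/RW1/US1/PS0)
  ✓ 0x3CC8E  — 2 lookups
#2 VA=0x64BD (w,kernel):
  lvl0: tbl 0x35, slot 0 ⇒ 0x3D007 (P1/RW1/US1/PS0)
  lvl1: tbl 0x3D, slot 6 ⇒ 0x3F005 (P1/RW0/US1/PS0)
  → PROTECTION_VIOLATION  (2 entries read)
#3 VA=0x604EF4 (r,user):
  lvl0: tbl 0x35, slot 3 ⇒ 0x40007 (P1/RW1/US1/PS0)
  lvl1: tbl 0x40, slot 4 ⇒ 0x41007 (P1/RW1/US1/PS0)
  ✓ 0x41EF4  — 2 lookups
#4 VA=0x340CAC9 (r,kernel):
  lvl0: tbl 0x35, slot 26 ⇒ 0x42007 (P1/RW1/US1/PS0)
  lvl1: tbl 0x42, slot 12 ⇒ 0x46007 (P1/RW1/US1/PS0)
  ✓ 0x46AC9  — 2 lookups

TLB: [["0xA0D", "0x37"], ["0x141E", "0x3C"], ["0x604", "0x41"], ["0x340C", "0x46"]]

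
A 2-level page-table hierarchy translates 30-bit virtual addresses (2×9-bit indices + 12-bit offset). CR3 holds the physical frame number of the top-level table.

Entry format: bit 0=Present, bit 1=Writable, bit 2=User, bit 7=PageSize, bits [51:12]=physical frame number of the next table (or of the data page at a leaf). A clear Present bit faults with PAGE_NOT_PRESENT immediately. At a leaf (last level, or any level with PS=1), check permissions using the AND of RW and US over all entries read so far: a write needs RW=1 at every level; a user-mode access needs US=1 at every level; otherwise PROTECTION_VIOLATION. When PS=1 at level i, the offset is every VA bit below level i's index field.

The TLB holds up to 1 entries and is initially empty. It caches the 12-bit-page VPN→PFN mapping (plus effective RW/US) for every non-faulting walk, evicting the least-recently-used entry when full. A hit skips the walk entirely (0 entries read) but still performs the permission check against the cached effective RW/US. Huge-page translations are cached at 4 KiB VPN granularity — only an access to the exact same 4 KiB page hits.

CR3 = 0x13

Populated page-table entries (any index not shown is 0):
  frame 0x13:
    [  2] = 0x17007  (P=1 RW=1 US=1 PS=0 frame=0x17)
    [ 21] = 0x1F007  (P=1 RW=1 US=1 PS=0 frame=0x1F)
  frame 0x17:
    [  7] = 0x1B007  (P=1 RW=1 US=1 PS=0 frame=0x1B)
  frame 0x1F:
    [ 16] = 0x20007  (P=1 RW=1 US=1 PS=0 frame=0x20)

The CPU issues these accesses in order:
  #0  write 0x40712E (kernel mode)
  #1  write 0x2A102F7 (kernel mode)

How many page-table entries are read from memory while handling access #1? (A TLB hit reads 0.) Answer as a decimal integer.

Per-access translation:
#0 VA=0x40712E (w,kernel):
  lvl0: tbl 0x13, slot 2 ⇒ 0x17007 (P1/RW1/US1/PS0)
  lvl1: tbl 0x17, slot 7 ⇒ 0x1B007 (P1/RW1/US1/PS0)
  → PA=0x1B12E  (2 entries read)
#1 VA=0x2A102F7 (w,kernel):
  lvl0: tbl 0x13, slot 21 ⇒ 0x1F007 (P1/RW1/US1/PS0)
  lvl1: tbl 0x1F, slot 16 ⇒ 0x20007 (P1/RW1/US1/PS0)
  → PA=0x202F7  (2 entries read)

Entries read for #1: 2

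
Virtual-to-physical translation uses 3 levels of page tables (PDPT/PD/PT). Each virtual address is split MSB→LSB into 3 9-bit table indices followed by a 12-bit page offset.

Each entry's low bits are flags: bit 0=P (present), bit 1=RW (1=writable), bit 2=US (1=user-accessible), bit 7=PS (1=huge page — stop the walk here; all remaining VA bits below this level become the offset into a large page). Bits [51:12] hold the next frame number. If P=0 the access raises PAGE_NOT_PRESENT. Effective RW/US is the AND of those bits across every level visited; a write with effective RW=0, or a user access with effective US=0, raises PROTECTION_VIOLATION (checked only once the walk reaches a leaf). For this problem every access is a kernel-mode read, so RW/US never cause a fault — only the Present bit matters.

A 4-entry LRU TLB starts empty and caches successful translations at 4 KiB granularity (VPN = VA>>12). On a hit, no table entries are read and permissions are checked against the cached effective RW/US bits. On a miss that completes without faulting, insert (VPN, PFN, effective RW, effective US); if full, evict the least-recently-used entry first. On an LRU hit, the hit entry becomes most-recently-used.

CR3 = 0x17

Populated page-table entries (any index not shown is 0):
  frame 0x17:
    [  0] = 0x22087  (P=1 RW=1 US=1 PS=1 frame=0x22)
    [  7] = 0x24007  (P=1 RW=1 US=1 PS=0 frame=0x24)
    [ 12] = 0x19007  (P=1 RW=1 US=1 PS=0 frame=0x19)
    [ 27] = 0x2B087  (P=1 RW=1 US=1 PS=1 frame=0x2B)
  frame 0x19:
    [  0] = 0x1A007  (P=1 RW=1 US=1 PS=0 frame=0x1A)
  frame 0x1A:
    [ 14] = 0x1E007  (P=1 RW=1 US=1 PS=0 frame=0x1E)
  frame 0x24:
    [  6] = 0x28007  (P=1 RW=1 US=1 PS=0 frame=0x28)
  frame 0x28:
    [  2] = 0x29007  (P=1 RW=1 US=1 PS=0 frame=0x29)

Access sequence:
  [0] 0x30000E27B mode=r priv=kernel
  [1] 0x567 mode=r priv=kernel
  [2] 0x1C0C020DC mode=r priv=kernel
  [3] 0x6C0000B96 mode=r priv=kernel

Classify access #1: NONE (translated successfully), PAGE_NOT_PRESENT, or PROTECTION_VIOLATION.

Walk each access:
#0 VA=0x30000E27B (r,kernel):
  [0] read 0x17 idx=12: raw=0x19007 flags P=1 W=1 U=1 S=0
  [1] read 0x19 idx=0: raw=0x1A007 flags P=1 W=1 U=1 S=0
  [2] read 0x1A idx=14: raw=0x1E007 flags P=1 W=1 U=1 S=0
  ✓ 0x1E27B  — 3 lookups
#1 VA=0x567 (r,kernel):
  [0] read 0x17 idx=0: raw=0x22087 flags P=1 W=1 U=1 S=1
  ✓ 0x22567 (huge @L0)  — 1 lookups
#2 VA=0x1C0C020DC (r,kernel):
  [0] read 0x17 idx=7: raw=0x24007 flags P=1 W=1 U=1 S=0
  [1] read 0x24 idx=6: raw=0x28007 flags P=1 W=1 U=1 S=0
  [2] read 0x28 idx=2: raw=0x29007 flags P=1 W=1 U=1 S=0
  ✓ 0x290DC  — 3 lookups
#3 VA=0x6C0000B96 (r,kernel):
  [0] read 0x17 idx=27: raw=0x2B087 flags P=1 W=1 U=1 S=1
  ✓ 0x2BB96 (huge @L0)  — 1 lookups

Access #1 fault: NONE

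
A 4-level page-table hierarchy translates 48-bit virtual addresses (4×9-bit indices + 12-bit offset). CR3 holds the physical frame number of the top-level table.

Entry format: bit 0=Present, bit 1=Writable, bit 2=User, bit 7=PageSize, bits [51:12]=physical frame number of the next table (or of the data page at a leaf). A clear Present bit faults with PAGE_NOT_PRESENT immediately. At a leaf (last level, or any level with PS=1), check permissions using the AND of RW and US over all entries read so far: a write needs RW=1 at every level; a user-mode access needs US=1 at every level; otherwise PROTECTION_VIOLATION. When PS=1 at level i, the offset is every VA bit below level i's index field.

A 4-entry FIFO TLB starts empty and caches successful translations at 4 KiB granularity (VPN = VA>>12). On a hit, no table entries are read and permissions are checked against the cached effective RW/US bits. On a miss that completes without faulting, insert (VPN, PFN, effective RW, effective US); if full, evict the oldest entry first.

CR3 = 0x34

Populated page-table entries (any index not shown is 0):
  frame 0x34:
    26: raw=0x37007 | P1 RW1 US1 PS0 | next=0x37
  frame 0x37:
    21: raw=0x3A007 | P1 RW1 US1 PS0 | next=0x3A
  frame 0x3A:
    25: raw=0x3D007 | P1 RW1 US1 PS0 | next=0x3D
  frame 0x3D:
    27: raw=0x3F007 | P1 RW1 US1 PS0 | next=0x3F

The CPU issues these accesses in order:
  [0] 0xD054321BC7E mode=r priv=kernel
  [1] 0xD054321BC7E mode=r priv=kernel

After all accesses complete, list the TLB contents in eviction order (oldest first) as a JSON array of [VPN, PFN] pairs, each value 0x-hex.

Walk each access:
#0 VA=0xD054321BC7E (r,kernel):
  L0 @0x34[26] → 0x37007  P=1,RW=1,US=1,PS=0
  L1 @0x37[21] → 0x3A007  P=1,RW=1,US=1,PS=0
  L2 @0x3A[25] → 0x3D007  P=1,RW=1,US=1,PS=0
  L3 @0x3D[27] → 0x3F007  P=1,RW=1,US=1,PS=0
  ✓ 0x3FC7E  — 4 lookups
#1 VA=0xD054321BC7E (r,kernel):
  TLB hit vpn=0xD054321B → PA=0x3FC7E

TLB: [["0xD054321B", "0x3F"]]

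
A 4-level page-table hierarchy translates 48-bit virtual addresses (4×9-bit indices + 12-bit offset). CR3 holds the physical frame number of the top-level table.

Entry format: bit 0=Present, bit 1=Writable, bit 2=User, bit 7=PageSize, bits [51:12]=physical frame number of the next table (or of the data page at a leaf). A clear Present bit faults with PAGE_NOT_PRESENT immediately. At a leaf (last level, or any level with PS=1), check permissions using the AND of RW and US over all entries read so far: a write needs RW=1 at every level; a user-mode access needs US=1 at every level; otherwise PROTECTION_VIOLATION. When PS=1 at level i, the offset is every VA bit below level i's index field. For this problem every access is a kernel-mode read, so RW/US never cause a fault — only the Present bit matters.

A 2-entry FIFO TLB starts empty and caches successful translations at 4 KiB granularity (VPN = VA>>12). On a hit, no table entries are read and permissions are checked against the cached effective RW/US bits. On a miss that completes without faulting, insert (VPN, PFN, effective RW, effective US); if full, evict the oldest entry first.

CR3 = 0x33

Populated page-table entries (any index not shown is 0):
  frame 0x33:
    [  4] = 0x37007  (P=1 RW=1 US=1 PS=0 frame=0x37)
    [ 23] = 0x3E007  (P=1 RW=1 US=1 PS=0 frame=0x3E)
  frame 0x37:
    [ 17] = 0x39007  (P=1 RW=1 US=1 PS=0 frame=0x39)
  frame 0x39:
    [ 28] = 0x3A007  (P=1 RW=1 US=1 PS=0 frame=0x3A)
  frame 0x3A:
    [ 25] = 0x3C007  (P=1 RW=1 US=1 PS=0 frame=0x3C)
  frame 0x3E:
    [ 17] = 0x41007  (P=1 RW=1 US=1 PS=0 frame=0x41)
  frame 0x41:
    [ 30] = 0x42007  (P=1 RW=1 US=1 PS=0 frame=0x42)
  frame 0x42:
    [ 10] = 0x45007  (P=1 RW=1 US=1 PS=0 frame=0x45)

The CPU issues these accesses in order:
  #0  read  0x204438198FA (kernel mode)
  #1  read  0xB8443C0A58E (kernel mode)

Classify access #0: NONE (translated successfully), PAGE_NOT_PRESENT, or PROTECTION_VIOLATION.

Trace:
#0 VA=0x204438198FA (r,kernel):
  L0 @0x33[4] → 0x37007  P=1,RW=1,US=1,PS=0
  L1 @0x37[17] → 0x39007  P=1,RW=1,US=1,PS=0
  L2 @0x39[28] → 0x3A007  P=1,RW=1,US=1,PS=0
  L3 @0x3A[25] → 0x3C007  P=1,RW=1,US=1,PS=0
  → PA=0x3C8FA  (4 entries read)
#1 VA=0xB8443C0A58E (r,kernel):
  L0 @0x33[23] → 0x3E007  P=1,RW=1,US=1,PS=0
  L1 @0x3E[17] → 0x41007  P=1,RW=1,US=1,PS=0
  L2 @0x41[30] → 0x42007  P=1,RW=1,US=1,PS=0
  L3 @0x42[10] → 0x45007  P=1,RW=1,US=1,PS=0
  → PA=0x4558E  (4 entries read)

Access #0 fault: NONE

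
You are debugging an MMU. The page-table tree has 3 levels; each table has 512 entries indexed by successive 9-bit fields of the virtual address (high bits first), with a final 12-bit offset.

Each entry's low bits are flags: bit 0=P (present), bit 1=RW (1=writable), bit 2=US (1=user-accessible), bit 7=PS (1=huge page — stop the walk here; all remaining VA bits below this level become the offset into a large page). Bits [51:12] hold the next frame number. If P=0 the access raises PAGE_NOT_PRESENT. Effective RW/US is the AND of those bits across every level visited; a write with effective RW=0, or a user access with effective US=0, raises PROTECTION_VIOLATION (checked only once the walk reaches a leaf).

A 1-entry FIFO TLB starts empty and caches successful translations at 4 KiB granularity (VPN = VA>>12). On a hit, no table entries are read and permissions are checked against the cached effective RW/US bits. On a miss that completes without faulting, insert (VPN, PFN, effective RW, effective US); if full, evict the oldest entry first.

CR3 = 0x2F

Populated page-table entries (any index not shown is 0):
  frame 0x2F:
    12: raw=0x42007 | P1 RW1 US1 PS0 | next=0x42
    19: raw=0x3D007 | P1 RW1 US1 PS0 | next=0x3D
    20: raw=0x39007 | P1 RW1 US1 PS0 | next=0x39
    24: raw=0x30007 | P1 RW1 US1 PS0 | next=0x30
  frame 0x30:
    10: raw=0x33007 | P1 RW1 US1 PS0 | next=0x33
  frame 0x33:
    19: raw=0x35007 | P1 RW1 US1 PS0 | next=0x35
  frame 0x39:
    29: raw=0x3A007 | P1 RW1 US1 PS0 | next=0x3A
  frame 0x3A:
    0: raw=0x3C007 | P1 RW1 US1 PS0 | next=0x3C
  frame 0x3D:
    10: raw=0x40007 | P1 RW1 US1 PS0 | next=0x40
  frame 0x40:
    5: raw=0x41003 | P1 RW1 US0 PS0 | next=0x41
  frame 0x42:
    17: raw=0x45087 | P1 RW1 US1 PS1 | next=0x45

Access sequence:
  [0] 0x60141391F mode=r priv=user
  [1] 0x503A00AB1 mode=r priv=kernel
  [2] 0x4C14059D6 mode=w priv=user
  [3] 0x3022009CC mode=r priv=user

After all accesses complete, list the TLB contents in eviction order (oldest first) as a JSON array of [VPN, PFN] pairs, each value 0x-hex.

Trace:
#0 VA=0x60141391F (r,user):
  L0 @0x2F[24] → 0x30007  P=1,RW=1,US=1,PS=0
  L1 @0x30[10] → 0x33007  P=1,RW=1,US=1,PS=0
  L2 @0x33[19] → 0x35007  P=1,RW=1,US=1,PS=0
  ✓ 0x3591F  — 3 lookups
#1 VA=0x503A00AB1 (r,kernel):
  L0 @0x2F[20] → 0x39007  P=1,RW=1,US=1,PS=0
  L1 @0x39[29] → 0x3A007  P=1,RW=1,US=1,PS=0
  L2 @0x3A[0] → 0x3C007  P=1,RW=1,US=1,PS=0
  ✓ 0x3CAB1  — 3 lookups
#2 VA=0x4C14059D6 (w,user):
  L0 @0x2F[19] → 0x3D007  P=1,RW=1,US=1,PS=0
  L1 @0x3D[10] → 0x40007  P=1,RW=1,US=1,PS=0
  L2 @0x40[5] → 0x41003  P=1,RW=1,US=0,PS=0
  → PROTECTION_VIOLATION  (3 entries read)
#3 VA=0x3022009CC (r,user):
  L0 @0x2F[12] → 0x42007  P=1,RW=1,US=1,PS=0
  L1 @0x42[17] → 0x45087  P=1,RW=1,US=1,PS=1
  ✓ 0x459CC (huge @L1)  — 2 lookups

TLB: [["0x302200", "0x45"]]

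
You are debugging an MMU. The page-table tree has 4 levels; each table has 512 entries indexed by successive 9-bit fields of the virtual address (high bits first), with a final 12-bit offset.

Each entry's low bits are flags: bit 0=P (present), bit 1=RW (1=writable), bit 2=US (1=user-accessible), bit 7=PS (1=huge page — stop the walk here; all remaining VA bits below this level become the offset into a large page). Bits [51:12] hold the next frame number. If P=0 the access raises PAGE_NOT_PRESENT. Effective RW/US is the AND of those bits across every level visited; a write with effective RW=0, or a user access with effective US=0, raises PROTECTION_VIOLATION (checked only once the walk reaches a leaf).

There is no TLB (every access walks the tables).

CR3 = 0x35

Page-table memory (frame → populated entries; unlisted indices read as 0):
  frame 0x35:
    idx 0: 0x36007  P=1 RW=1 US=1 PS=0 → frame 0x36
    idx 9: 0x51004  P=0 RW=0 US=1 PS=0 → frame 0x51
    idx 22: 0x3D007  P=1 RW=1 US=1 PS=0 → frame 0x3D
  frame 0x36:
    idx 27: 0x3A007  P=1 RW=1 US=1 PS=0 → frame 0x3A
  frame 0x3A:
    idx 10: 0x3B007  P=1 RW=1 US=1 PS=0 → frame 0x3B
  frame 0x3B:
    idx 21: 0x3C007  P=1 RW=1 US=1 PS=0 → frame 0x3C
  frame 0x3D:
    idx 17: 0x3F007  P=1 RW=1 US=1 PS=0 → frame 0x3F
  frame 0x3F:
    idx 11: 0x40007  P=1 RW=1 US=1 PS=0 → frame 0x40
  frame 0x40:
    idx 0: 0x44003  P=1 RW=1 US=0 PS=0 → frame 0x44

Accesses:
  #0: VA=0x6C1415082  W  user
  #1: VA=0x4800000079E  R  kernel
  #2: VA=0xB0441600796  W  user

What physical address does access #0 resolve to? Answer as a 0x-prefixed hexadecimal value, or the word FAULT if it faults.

Per-access translation:
#0 VA=0x6C1415082 (w,user):
  [0] read 0x35 idx=0: raw=0x36007 flags P=1 W=1 U=1 S=0
  [1] read 0x36 idx=27: raw=0x3A007 flags P=1 W=1 U=1 S=0
  [2] read 0x3A idx=10: raw=0x3B007 flags P=1 W=1 U=1 S=0
  [3] read 0x3B idx=21: raw=0x3C007 flags P=1 W=1 U=1 S=0
  → PA=0x3C082  (4 entries read)
#1 VA=0x4800000079E (r,kernel):
  [0] read 0x35 idx=9: raw=0x51004 flags P=0 W=0 U=1 S=0
  ✗ PAGE_NOT_PRESENT  [1 reads]
#2 VA=0xB0441600796 (w,user):
  [0] read 0x35 idx=22: raw=0x3D007 flags P=1 W=1 U=1 S=0
  [1] read 0x3D idx=17: raw=0x3F007 flags P=1 W=1 U=1 S=0
  [2] read 0x3F idx=11: raw=0x40007 flags P=1 W=1 U=1 S=0
  [3] read 0x40 idx=0: raw=0x44003 flags P=1 W=1 U=0 S=0
  ✗ PROTECTION_VIOLATION  [4 reads]

Access #0 PA: 0x3C082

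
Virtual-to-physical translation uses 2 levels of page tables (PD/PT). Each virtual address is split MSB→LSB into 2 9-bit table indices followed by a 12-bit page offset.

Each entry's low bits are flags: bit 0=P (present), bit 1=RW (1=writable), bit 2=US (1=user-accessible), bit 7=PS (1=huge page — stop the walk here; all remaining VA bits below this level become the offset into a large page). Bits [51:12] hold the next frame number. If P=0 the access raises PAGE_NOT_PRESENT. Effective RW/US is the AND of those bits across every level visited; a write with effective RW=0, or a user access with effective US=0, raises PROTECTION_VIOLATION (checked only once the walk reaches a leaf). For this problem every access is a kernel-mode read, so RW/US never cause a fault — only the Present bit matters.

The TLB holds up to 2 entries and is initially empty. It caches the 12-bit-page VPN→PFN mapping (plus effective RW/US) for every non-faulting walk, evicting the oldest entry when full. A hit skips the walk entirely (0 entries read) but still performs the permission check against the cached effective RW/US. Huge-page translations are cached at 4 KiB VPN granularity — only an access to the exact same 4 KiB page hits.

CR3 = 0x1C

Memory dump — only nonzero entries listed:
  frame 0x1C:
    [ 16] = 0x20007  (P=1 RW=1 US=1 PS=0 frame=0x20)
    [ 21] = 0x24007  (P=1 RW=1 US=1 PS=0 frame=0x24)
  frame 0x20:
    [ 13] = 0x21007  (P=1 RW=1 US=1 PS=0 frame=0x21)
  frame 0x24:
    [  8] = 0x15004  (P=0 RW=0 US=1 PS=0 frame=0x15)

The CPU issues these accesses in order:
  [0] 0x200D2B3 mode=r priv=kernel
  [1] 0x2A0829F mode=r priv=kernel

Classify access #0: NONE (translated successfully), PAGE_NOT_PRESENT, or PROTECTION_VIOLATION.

Walk each access:
#0 VA=0x200D2B3 (r,kernel):
  lvl0: tbl 0x1C, slot 16 ⇒ 0x20007 (P1/RW1/US1/PS0)
  lvl1: tbl 0x20, slot 13 ⇒ 0x21007 (P1/RW1/US1/PS0)
  ⇒ phys 0x212B3  [2 reads]
#1 VA=0x2A0829F (r,kernel):
  lvl0: tbl 0x1C, slot 21 ⇒ 0x24007 (P1/RW1/US1/PS0)
  lvl1: tbl 0x24, slot 8 ⇒ 0x15004 (P0/RW0/US1/PS0)
  ✗ PAGE_NOT_PRESENT  [2 reads]

Access #0 fault: NONE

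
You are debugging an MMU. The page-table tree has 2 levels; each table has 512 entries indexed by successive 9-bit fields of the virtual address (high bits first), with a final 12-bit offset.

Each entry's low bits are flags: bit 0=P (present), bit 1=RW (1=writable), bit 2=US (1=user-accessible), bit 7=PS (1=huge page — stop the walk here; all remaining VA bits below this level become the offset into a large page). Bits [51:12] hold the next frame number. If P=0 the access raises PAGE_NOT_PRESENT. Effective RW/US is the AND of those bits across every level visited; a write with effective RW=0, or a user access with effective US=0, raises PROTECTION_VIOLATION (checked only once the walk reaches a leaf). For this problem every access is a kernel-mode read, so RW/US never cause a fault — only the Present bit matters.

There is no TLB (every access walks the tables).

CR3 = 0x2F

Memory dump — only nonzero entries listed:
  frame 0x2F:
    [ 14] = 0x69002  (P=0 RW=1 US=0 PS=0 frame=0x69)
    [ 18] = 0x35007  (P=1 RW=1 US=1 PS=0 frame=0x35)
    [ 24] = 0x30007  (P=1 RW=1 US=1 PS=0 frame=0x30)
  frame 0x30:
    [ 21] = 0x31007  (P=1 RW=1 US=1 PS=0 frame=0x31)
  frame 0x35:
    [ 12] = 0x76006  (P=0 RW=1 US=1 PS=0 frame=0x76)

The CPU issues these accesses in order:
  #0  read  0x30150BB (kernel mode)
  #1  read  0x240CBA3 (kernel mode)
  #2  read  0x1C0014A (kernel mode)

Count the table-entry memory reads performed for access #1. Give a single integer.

Per-access translation:
#0 VA=0x30150BB (r,kernel):
  L0 @0x2F[24] → 0x30007  P=1,RW=1,US=1,PS=0
  L1 @0x30[21] → 0x31007  P=1,RW=1,US=1,PS=0
  ✓ 0x310BB  — 2 lookups
#1 VA=0x240CBA3 (r,kernel):
  L0 @0x2F[18] → 0x35007  P=1,RW=1,US=1,PS=0
  L1 @0x35[12] → 0x76006  P=0,RW=1,US=1,PS=0
  ✗ PAGE_NOT_PRESENT  [2 reads]
#2 VA=0x1C0014A (r,kernel):
  L0 @0x2F[14] → 0x69002  P=0,RW=1,US=0,PS=0
  ✗ PAGE_NOT_PRESENT  [1 reads]

Entries read for #1: 2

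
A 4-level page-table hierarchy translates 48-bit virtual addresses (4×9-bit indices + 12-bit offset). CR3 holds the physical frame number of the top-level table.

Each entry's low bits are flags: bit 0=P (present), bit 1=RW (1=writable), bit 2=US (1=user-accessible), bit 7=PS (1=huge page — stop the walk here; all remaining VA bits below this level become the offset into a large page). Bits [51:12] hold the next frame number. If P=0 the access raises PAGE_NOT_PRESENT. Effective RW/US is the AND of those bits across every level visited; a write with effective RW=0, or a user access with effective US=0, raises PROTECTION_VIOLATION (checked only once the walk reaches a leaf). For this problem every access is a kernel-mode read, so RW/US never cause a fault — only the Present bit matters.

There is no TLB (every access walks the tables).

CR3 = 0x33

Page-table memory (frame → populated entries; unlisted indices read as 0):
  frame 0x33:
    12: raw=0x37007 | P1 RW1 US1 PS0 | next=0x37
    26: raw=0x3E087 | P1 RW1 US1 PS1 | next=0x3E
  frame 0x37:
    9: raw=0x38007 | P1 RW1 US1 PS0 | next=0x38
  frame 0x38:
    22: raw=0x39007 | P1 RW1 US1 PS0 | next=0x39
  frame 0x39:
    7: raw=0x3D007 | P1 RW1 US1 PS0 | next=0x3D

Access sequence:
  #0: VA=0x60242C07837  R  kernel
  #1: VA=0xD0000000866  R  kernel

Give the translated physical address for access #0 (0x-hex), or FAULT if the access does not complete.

Trace:
#0 VA=0x60242C07837 (r,kernel):
  lvl0: tbl 0x33, slot 12 ⇒ 0x37007 (P1/RW1/US1/PS0)
  lvl1: tbl 0x37, slot 9 ⇒ 0x38007 (P1/RW1/US1/PS0)
  lvl2: tbl 0x38, slot 22 ⇒ 0x39007 (P1/RW1/US1/PS0)
  lvl3: tbl 0x39, slot 7 ⇒ 0x3D007 (P1/RW1/US1/PS0)
  ⇒ phys 0x3D837  [4 reads]
#1 VA=0xD0000000866 (r,kernel):
  lvl0: tbl 0x33, slot 26 ⇒ 0x3E087 (P1/RW1/US1/PS1)
  ⇒ phys 0x3E866 (huge @L0)  [1 reads]

Access #0 PA: 0x3D837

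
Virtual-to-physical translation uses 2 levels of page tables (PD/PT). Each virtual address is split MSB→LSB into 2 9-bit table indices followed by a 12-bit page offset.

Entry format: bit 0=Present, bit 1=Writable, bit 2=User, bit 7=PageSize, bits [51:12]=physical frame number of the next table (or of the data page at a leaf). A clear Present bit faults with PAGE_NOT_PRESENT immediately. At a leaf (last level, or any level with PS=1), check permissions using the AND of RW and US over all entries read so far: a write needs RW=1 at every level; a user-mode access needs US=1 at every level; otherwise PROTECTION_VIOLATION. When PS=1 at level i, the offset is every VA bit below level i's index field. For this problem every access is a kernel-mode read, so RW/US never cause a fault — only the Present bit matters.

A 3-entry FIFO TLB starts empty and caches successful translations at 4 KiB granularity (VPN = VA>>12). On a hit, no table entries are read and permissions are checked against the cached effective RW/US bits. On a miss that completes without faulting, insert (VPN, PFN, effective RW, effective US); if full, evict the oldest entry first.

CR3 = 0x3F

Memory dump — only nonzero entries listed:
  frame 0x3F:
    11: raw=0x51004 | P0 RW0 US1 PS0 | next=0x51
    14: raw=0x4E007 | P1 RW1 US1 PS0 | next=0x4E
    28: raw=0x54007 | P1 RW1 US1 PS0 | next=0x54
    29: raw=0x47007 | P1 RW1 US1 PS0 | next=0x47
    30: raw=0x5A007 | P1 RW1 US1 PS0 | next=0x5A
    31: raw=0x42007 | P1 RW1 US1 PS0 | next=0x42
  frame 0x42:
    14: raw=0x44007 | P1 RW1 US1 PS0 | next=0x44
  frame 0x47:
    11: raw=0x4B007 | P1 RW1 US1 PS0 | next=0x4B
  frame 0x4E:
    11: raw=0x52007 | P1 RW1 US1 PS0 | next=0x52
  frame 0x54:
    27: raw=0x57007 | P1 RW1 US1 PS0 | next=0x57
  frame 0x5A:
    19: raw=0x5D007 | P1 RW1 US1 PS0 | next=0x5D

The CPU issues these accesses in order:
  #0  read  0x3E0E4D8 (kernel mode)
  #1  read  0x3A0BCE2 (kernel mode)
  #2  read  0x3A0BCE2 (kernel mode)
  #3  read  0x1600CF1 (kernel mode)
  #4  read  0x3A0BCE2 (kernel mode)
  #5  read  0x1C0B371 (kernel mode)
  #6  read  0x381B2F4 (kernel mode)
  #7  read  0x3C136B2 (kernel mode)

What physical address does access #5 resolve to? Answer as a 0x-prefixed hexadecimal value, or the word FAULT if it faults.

Trace:
#0 VA=0x3E0E4D8 (r,kernel):
  L0: frame=0x3F idx=31 entry=0x42007 [P=1 RW=1 US=1 PS=0]
  L1: frame=0x42 idx=14 entry=0x44007 [P=1 RW=1 US=1 PS=0]
  → PA=0x444D8  (2 entries read)
#1 VA=0x3A0BCE2 (r,kernel):
  L0: frame=0x3F idx=29 entry=0x47007 [P=1 RW=1 US=1 PS=0]
  L1: frame=0x47 idx=11 entry=0x4B007 [P=1 RW=1 US=1 PS=0]
  → PA=0x4BCE2  (2 entries read)
#2 VA=0x3A0BCE2 (r,kernel):
  TLB hit vpn=0x3A0B → PA=0x4BCE2
#3 VA=0x1600CF1 (r,kernel):
  L0: frame=0x3F idx=11 entry=0x51004 [P=0 RW=0 US=1 PS=0]
  ✗ PAGE_NOT_PRESENT  [1 reads]
#4 VA=0x3A0BCE2 (r,kernel):
  TLB hit vpn=0x3A0B → PA=0x4BCE2
#5 VA=0x1C0B371 (r,kernel):
  L0: frame=0x3F idx=14 entry=0x4E007 [P=1 RW=1 US=1 PS=0]
  L1: frame=0x4E idx=11 entry=0x52007 [P=1 RW=1 US=1 PS=0]
  → PA=0x52371  (2 entries read)
#6 VA=0x381B2F4 (r,kernel):
  L0: frame=0x3F idx=28 entry=0x54007 [P=1 RW=1 US=1 PS=0]
  L1: frame=0x54 idx=27 entry=0x57007 [P=1 RW=1 US=1 PS=0]
  → PA=0x572F4  (2 entries read)
#7 VA=0x3C136B2 (r,kernel):
  L0: frame=0x3F idx=30 entry=0x5A007 [P=1 RW=1 US=1 PS=0]
  L1: frame=0x5A idx=19 entry=0x5D007 [P=1 RW=1 US=1 PS=0]
  → PA=0x5D6B2  (2 entries read)

Access #5 PA: 0x52371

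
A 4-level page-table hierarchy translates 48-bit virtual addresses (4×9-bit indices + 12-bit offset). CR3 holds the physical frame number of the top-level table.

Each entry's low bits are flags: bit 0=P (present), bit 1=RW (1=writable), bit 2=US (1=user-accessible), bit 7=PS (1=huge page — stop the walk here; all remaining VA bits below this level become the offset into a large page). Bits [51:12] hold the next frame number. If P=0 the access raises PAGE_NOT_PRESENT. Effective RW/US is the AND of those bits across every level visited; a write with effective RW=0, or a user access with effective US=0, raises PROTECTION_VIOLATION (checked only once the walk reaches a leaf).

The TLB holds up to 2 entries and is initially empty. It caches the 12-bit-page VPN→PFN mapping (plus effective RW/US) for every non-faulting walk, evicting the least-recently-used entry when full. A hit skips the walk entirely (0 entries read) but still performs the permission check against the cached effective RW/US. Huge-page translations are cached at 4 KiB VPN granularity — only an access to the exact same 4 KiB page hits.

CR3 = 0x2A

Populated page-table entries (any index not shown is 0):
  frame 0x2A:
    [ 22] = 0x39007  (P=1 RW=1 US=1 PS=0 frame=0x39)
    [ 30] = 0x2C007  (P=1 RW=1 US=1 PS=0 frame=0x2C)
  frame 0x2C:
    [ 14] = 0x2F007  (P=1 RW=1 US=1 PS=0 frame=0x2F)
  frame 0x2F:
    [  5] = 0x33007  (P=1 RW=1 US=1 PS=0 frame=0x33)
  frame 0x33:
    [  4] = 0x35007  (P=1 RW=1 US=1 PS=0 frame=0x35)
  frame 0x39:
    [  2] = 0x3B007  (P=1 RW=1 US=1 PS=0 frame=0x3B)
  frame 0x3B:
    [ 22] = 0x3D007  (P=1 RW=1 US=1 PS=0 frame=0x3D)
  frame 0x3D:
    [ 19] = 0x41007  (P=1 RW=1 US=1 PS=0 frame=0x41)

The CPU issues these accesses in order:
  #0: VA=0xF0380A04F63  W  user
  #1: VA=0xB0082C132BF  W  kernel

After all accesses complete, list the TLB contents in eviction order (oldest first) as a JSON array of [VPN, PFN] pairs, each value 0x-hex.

Trace:
#0 VA=0xF0380A04F63 (w,user):
  [0] read 0x2A idx=30: raw=0x2C007 flags P=1 W=1 U=1 S=0
  [1] read 0x2C idx=14: raw=0x2F007 flags P=1 W=1 U=1 S=0
  [2] read 0x2F idx=5: raw=0x33007 flags P=1 W=1 U=1 S=0
  [3] read 0x33 idx=4: raw=0x35007 flags P=1 W=1 U=1 S=0
  ✓ 0x35F63  — 4 lookups
#1 VA=0xB0082C132BF (w,kernel):
  [0] read 0x2A idx=22: raw=0x39007 flags P=1 W=1 U=1 S=0
  [1] read 0x39 idx=2: raw=0x3B007 flags P=1 W=1 U=1 S=0
  [2] read 0x3B idx=22: raw=0x3D007 flags P=1 W=1 U=1 S=0
  [3] read 0x3D idx=19: raw=0x41007 flags P=1 W=1 U=1 S=0
  ✓ 0x412BF  — 4 lookups

TLB: [["0xF0380A04", "0x35"], ["0xB0082C13", "0x41"]]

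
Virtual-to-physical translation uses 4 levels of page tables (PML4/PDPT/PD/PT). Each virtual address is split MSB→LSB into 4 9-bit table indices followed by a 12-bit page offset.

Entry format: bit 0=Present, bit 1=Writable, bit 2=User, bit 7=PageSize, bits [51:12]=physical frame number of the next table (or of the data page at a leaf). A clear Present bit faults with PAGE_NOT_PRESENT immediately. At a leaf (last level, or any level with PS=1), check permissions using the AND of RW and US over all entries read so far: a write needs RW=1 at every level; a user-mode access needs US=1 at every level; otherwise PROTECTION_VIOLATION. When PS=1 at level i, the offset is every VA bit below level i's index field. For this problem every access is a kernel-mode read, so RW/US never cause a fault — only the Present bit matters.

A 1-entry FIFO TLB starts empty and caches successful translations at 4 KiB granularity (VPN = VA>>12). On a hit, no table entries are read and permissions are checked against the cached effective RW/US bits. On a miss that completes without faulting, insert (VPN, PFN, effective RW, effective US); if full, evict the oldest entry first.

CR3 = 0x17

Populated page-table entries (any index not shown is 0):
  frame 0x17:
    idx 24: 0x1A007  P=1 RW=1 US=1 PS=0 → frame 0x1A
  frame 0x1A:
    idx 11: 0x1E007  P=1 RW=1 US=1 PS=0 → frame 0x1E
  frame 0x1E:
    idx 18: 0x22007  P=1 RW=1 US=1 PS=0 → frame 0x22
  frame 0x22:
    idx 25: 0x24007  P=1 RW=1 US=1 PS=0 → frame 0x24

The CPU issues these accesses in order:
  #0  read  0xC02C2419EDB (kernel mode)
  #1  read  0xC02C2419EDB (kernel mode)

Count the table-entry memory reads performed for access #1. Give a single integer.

Per-access translation:
#0 VA=0xC02C2419EDB (r,kernel):
  lvl0: tbl 0x17, slot 24 ⇒ 0x1A007 (P1/RW1/US1/PS0)
  lvl1: tbl 0x1A, slot 11 ⇒ 0x1E007 (P1/RW1/US1/PS0)
  lvl2: tbl 0x1E, slot 18 ⇒ 0x22007 (P1/RW1/US1/PS0)
  lvl3: tbl 0x22, slot 25 ⇒ 0x24007 (P1/RW1/US1/PS0)
  ⇒ phys 0x24EDB  [4 reads]
#1 VA=0xC02C2419EDB (r,kernel):
  TLB hit vpn=0xC02C2419 → PA=0x24EDB

Entries read for #1: 0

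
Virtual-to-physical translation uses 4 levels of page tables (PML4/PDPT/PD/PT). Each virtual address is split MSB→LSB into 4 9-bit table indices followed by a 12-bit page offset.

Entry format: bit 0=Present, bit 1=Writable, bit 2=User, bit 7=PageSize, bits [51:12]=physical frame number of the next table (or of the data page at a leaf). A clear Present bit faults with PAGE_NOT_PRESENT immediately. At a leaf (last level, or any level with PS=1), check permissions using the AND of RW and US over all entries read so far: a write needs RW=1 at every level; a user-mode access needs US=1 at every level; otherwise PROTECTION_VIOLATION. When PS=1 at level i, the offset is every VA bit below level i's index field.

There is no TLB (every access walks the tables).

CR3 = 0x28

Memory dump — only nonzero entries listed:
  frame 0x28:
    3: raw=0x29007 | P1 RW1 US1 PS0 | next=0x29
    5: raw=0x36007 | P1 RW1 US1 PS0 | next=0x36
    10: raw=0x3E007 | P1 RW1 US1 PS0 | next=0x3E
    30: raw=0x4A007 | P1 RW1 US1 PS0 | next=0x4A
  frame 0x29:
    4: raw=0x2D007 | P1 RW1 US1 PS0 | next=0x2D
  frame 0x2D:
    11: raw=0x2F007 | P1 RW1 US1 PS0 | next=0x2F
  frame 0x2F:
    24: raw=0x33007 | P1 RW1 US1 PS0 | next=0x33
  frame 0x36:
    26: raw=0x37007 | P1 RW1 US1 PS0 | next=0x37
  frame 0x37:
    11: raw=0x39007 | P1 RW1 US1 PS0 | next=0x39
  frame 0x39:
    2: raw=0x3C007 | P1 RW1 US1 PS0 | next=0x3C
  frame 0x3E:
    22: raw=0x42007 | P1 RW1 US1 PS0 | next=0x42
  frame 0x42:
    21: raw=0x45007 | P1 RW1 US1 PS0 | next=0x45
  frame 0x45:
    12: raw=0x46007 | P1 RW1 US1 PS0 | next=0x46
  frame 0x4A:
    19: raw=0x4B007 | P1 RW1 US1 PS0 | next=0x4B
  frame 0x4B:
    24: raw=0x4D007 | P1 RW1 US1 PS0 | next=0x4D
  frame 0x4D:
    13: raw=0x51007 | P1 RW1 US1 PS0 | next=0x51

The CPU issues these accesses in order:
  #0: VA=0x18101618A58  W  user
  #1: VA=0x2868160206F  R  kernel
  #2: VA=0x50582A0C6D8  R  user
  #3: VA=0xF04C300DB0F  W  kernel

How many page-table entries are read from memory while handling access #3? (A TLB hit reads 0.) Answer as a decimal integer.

Per-access translation:
#0 VA=0x18101618A58 (w,user):
  L0 @0x28[3] → 0x29007  P=1,RW=1,US=1,PS=0
  L1 @0x29[4] → 0x2D007  P=1,RW=1,US=1,PS=0
  L2 @0x2D[11] → 0x2F007  P=1,RW=1,US=1,PS=0
  L3 @0x2F[24] → 0x33007  P=1,RW=1,US=1,PS=0
  ✓ 0x33A58  — 4 lookups
#1 VA=0x2868160206F (r,kernel):
  L0 @0x28[5] → 0x36007  P=1,RW=1,US=1,PS=0
  L1 @0x36[26] → 0x37007  P=1,RW=1,US=1,PS=0
  L2 @0x37[11] → 0x39007  P=1,RW=1,US=1,PS=0
  L3 @0x39[2] → 0x3C007  P=1,RW=1,US=1,PS=0
  ✓ 0x3C06F  — 4 lookups
#2 VA=0x50582A0C6D8 (r,user):
  L0 @0x28[10] → 0x3E007  P=1,RW=1,US=1,PS=0
  L1 @0x3E[22] → 0x42007  P=1,RW=1,US=1,PS=0
  L2 @0x42[21] → 0x45007  P=1,RW=1,US=1,PS=0
  L3 @0x45[12] → 0x46007  P=1,RW=1,US=1,PS=0
  ✓ 0x466D8  — 4 lookups
#3 VA=0xF04C300DB0F (w,kernel):
  L0 @0x28[30] → 0x4A007  P=1,RW=1,US=1,PS=0
  L1 @0x4A[19] → 0x4B007  P=1,RW=1,US=1,PS=0
  L2 @0x4B[24] → 0x4D007  P=1,RW=1,US=1,PS=0
  L3 @0x4D[13] → 0x51007  P=1,RW=1,US=1,PS=0
  ✓ 0x51B0F  — 4 lookups

Entries read for #3: 4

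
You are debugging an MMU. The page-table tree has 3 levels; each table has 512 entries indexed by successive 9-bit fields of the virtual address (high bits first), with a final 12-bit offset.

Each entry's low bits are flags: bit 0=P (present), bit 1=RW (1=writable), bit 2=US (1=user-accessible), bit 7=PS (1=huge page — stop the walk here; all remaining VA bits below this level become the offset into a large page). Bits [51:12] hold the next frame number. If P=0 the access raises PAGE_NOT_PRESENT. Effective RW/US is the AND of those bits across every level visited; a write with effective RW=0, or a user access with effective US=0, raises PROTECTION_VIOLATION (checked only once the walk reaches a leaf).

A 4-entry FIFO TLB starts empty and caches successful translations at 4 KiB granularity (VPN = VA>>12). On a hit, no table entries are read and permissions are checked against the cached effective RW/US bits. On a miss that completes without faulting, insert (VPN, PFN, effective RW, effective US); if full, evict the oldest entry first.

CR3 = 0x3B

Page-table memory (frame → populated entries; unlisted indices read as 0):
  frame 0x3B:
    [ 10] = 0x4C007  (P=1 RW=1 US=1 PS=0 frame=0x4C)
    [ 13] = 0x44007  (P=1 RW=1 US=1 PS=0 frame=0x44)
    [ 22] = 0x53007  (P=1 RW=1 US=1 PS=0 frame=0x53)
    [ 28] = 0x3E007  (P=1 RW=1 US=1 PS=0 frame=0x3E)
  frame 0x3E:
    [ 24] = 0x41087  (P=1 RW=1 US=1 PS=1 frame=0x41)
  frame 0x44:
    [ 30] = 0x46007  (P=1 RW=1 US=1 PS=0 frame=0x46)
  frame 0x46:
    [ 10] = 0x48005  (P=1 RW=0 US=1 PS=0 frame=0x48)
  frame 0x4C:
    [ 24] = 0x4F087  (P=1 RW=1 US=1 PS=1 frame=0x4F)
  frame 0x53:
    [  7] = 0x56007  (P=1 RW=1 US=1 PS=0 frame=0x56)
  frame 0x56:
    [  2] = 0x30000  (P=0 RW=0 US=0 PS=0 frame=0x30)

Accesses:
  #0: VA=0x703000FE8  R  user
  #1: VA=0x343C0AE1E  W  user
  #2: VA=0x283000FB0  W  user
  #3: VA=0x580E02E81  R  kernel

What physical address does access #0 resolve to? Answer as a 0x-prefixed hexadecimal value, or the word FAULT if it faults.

Trace:
#0 VA=0x703000FE8 (r,user):
  L0 @0x3B[28] → 0x3E007  P=1,RW=1,US=1,PS=0
  L1 @0x3E[24] → 0x41087  P=1,RW=1,US=1,PS=1
  ⇒ phys 0x41FE8 (huge @L1)  [2 reads]
#1 VA=0x343C0AE1E (w,user):
  L0 @0x3B[13] → 0x44007  P=1,RW=1,US=1,PS=0
  L1 @0x44[30] → 0x46007  P=1,RW=1,US=1,PS=0
  L2 @0x46[10] → 0x48005  P=1,RW=0,US=1,PS=0
  → PROTECTION_VIOLATION  (3 entries read)
#2 VA=0x283000FB0 (w,user):
  L0 @0x3B[10] → 0x4C007  P=1,RW=1,US=1,PS=0
  L1 @0x4C[24] → 0x4F087  P=1,RW=1,US=1,PS=1
  ⇒ phys 0x4FFB0 (huge @L1)  [2 reads]
#3 VA=0x580E02E81 (r,kernel):
  L0 @0x3B[22] → 0x53007  P=1,RW=1,US=1,PS=0
  L1 @0x53[7] → 0x56007  P=1,RW=1,US=1,PS=0
  L2 @0x56[2] → 0x30000  P=0,RW=0,US=0,PS=0
  → PAGE_NOT_PRESENT  (3 entries read)

Access #0 PA: 0x41FE8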